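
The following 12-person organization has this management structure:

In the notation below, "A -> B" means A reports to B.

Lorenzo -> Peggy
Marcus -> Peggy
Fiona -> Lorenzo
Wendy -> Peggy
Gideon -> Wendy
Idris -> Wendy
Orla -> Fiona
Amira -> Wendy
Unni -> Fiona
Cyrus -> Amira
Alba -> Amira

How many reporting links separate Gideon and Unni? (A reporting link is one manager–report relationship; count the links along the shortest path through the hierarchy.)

5

Gideon is 2 levels below Peggy, and Unni is 3 levels below Peggy (their lowest common manager). The shortest path runs up from Gideon to Peggy and back down to Unni: 2 + 3 = 5 links.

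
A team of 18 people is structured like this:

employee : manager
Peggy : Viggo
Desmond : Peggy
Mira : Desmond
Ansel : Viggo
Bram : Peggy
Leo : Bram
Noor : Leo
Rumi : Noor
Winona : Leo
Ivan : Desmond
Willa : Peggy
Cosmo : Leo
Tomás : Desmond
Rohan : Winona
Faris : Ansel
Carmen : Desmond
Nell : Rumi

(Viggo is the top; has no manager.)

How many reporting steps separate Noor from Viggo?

4

Chain from Noor up to Viggo: Noor → Leo → Bram → Peggy → Viggo. That is 4 steps up, so Noor is 4 levels below Viggo.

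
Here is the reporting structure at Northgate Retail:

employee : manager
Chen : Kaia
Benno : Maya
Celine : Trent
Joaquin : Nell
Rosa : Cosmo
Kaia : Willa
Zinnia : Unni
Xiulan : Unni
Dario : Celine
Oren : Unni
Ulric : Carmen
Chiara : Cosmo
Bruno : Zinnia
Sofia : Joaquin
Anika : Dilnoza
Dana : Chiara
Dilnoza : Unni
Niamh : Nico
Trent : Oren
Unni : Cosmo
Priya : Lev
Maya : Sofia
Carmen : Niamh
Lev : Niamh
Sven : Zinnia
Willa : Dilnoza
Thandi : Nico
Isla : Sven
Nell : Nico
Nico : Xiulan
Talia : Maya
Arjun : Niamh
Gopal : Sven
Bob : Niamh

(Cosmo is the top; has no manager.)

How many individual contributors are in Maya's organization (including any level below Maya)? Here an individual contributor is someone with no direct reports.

The people in Maya's organization with no one reporting to them are Benno, Talia. That is 2.

2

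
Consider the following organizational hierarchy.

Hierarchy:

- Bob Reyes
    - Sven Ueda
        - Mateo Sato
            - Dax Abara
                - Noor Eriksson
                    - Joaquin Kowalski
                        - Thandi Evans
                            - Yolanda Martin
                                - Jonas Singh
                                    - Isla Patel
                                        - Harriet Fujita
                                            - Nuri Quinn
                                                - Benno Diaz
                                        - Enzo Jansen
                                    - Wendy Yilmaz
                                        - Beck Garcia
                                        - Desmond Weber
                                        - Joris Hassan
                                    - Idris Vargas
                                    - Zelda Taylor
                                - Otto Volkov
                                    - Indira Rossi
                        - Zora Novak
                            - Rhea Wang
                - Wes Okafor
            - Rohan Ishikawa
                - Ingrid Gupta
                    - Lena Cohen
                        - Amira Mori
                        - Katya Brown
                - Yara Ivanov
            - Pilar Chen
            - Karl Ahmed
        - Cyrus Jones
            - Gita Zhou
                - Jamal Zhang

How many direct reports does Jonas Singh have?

4

Jonas Singh directly manages Isla Patel, Wendy Yilmaz, Idris Vargas, Zelda Taylor. That is 4 direct reports.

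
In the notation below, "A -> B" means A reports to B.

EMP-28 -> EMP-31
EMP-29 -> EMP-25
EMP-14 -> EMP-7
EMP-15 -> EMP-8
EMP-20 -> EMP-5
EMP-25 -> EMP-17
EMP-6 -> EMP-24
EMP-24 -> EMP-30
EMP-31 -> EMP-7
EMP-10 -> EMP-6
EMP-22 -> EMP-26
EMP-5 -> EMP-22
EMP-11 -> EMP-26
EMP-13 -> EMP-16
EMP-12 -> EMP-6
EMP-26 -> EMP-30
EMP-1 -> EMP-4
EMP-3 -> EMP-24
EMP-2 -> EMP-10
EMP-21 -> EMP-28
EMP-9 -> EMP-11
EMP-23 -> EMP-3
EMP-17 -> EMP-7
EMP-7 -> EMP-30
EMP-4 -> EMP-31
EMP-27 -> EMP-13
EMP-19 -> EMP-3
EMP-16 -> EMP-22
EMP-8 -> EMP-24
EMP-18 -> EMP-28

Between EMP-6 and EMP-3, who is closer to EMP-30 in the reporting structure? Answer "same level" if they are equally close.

same level

Both EMP-6 and EMP-3 are 2 levels below EMP-30.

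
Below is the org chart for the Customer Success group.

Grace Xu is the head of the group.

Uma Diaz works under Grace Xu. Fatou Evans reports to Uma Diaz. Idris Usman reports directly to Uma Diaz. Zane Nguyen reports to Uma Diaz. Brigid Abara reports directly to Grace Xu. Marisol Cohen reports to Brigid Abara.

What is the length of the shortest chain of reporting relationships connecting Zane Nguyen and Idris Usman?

Zane Nguyen is 1 level below Uma Diaz, and Idris Usman is 1 level below Uma Diaz (their lowest common manager). The shortest path runs up from Zane Nguyen to Uma Diaz and back down to Idris Usman: 1 + 1 = 2 links.

2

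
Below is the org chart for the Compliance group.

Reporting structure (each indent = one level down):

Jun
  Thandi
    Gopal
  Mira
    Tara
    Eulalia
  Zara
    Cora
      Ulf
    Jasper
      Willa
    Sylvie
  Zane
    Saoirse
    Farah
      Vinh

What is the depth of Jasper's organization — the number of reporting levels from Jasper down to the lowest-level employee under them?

The longest chain under Jasper runs Jasper → Willa, which is 1 level below Jasper.

1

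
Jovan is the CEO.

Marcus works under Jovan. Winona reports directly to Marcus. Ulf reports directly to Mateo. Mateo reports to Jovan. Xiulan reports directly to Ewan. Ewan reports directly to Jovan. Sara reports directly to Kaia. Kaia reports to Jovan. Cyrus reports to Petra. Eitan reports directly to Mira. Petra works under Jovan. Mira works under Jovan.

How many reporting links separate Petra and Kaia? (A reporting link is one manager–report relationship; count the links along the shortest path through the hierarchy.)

Petra is 1 level below Jovan, and Kaia is 1 level below Jovan (their lowest common manager). The shortest path runs up from Petra to Jovan and back down to Kaia: 1 + 1 = 2 links.

2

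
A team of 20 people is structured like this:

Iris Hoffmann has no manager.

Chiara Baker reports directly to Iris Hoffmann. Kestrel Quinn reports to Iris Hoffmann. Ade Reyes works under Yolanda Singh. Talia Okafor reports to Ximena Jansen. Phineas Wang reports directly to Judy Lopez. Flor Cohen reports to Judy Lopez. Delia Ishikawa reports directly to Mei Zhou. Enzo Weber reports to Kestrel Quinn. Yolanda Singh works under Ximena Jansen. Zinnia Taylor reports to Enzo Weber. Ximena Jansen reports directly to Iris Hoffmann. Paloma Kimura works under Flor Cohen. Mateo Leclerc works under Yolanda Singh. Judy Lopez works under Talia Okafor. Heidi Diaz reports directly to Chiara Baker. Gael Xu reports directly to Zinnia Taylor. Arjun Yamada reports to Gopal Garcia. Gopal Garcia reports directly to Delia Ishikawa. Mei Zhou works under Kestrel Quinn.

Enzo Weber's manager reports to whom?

Enzo Weber reports to Kestrel Quinn, and Kestrel Quinn reports to Iris Hoffmann. So Enzo Weber's skip-level manager is Iris Hoffmann.

Iris Hoffmann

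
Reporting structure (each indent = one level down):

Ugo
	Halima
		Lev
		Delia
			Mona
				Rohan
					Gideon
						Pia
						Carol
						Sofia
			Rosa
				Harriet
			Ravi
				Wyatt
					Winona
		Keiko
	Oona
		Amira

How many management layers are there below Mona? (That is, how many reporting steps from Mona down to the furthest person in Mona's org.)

The longest chain under Mona runs Mona → Rohan → Gideon → Sofia, which is 3 levels below Mona.

3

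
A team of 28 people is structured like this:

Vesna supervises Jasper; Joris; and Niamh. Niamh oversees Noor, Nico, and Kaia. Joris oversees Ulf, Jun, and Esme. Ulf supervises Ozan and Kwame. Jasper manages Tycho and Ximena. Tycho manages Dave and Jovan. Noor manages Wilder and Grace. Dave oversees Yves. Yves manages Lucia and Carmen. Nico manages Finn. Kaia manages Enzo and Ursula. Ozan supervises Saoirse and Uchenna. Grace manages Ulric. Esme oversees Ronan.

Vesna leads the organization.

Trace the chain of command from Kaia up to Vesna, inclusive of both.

Kaia reports to Niamh. Niamh reports to Vesna. Vesna is at the top.

Kaia -> Niamh -> Vesna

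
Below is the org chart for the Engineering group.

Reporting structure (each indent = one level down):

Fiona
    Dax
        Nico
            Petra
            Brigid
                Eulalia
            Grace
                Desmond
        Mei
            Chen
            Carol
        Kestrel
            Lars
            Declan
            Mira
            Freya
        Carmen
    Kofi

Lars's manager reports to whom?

Lars reports to Kestrel, and Kestrel reports to Dax. So Lars's skip-level manager is Dax.

Dax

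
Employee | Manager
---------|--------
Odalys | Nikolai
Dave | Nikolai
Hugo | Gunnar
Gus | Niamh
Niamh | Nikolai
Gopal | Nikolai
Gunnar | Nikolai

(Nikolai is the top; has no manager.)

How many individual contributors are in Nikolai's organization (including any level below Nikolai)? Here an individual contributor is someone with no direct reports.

5

The people in Nikolai's organization with no one reporting to them are Dave, Odalys, Gus, Gopal, Hugo. That is 5.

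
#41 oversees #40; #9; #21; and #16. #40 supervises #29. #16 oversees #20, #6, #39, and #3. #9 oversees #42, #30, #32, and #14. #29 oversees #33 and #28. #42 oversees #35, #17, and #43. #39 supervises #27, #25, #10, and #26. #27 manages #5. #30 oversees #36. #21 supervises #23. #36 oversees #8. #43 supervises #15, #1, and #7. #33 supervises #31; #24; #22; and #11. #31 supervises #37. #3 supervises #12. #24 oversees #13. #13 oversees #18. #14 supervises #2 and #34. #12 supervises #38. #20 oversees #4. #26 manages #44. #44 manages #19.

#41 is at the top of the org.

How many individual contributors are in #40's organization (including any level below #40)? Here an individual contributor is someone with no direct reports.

The people in #40's organization with no one reporting to them are #28, #11, #22, #18, #37. That is 5.

5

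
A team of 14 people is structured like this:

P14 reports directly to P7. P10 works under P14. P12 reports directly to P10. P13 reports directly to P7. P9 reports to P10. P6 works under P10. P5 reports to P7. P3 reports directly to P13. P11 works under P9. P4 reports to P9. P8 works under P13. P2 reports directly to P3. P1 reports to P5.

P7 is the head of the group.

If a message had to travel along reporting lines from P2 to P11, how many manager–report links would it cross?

P2 is 3 levels below P7, and P11 is 4 levels below P7 (their lowest common manager). The shortest path runs up from P2 to P7 and back down to P11: 3 + 4 = 7 links.

7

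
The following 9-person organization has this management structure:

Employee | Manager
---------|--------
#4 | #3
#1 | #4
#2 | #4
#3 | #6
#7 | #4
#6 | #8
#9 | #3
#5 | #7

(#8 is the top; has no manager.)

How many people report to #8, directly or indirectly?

8

#8 directly manages #6. Under #6: #3, #4, #7, #5, #1, #2, #9 (7). That's 8 in total.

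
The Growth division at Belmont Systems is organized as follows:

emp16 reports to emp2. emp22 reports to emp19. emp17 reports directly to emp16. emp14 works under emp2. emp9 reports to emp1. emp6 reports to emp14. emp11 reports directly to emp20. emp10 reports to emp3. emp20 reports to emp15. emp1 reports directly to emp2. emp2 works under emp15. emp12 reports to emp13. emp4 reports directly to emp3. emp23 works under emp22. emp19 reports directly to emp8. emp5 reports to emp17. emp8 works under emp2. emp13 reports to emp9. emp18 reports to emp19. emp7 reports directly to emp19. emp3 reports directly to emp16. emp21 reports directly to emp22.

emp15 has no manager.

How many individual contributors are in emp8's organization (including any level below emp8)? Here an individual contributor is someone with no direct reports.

4

The people in emp8's organization with no one reporting to them are emp18, emp23, emp21, emp7. That is 4.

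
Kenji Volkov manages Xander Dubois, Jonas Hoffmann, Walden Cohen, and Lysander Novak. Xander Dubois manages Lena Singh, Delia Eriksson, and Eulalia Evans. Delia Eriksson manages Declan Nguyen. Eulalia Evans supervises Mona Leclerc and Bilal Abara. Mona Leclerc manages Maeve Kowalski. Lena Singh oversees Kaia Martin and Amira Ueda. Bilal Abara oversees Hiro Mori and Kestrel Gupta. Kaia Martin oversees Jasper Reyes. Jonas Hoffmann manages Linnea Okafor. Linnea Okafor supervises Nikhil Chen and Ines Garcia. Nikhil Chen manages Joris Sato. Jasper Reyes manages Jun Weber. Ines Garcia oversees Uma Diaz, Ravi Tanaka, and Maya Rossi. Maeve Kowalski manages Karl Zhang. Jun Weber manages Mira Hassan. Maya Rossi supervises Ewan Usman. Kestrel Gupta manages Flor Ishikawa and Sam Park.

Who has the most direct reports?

Kenji Volkov

Direct-report counts: Kenji Volkov has 4; Jonas Hoffmann has 1; Linnea Okafor has 2; Ines Garcia has 3; Maya Rossi has 1; Nikhil Chen has 1; Xander Dubois has 3; Lena Singh has 2; Kaia Martin has 1; Jasper Reyes has 1; Jun Weber has 1; Eulalia Evans has 2; Bilal Abara has 2; Kestrel Gupta has 2; Mona Leclerc has 1; Maeve Kowalski has 1; Delia Eriksson has 1. The largest is 4, held by Kenji Volkov.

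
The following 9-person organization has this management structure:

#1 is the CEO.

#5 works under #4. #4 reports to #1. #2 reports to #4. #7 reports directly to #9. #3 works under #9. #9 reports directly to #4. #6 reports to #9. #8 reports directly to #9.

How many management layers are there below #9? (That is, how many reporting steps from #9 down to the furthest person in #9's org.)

The longest chain under #9 runs #9 → #7, which is 1 level below #9.

1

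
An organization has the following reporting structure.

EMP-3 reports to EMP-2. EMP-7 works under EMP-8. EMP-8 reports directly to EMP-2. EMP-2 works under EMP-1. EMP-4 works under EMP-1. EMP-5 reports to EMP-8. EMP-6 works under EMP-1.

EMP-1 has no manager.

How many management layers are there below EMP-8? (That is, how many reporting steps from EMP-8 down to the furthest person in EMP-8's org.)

The longest chain under EMP-8 runs EMP-8 → EMP-7, which is 1 level below EMP-8.

1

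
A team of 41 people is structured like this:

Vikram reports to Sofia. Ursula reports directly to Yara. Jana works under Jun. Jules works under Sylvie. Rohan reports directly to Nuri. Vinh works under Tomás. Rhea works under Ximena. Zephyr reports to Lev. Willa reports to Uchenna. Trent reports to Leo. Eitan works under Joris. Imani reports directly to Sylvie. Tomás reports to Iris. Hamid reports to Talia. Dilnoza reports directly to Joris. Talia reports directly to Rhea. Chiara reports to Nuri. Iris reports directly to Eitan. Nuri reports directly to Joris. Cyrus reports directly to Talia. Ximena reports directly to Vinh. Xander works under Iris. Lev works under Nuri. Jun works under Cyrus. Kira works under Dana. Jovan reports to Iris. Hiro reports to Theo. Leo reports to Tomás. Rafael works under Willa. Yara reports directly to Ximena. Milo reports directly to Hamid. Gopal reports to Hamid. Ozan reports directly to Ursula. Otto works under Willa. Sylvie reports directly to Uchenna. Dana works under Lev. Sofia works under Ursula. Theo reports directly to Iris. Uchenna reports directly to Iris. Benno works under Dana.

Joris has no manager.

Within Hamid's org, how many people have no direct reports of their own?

The people in Hamid's organization with no one reporting to them are Milo, Gopal. That is 2.

2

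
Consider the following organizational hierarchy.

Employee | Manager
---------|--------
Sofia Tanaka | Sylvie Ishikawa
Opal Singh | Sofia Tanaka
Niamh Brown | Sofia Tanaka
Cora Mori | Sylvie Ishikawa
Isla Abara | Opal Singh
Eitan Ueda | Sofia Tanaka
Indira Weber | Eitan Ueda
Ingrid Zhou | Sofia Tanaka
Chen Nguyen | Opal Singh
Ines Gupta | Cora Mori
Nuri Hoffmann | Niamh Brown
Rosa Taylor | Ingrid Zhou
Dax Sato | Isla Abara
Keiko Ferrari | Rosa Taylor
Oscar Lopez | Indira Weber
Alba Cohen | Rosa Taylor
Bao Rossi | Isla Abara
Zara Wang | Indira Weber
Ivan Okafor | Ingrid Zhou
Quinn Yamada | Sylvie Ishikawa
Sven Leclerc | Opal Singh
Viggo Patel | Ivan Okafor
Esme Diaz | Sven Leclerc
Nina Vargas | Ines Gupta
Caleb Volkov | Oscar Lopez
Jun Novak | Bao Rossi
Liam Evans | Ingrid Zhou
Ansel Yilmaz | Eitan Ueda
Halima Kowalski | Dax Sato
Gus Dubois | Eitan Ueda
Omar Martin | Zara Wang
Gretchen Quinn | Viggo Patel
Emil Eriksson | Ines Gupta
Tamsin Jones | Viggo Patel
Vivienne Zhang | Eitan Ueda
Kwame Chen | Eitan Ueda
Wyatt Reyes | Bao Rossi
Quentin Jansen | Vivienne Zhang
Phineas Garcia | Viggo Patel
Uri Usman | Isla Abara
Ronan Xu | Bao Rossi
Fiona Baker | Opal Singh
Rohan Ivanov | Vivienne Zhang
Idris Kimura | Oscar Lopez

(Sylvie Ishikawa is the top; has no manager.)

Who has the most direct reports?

Direct-report counts: Sylvie Ishikawa has 3; Cora Mori has 1; Ines Gupta has 2; Sofia Tanaka has 4; Ingrid Zhou has 3; Ivan Okafor has 1; Viggo Patel has 3; Rosa Taylor has 2; Eitan Ueda has 5; Vivienne Zhang has 2; Indira Weber has 2; Zara Wang has 1; Oscar Lopez has 2; Niamh Brown has 1; Opal Singh has 4; Sven Leclerc has 1; Isla Abara has 3; Bao Rossi has 3; Dax Sato has 1. The largest is 5, held by Eitan Ueda.

Eitan Ueda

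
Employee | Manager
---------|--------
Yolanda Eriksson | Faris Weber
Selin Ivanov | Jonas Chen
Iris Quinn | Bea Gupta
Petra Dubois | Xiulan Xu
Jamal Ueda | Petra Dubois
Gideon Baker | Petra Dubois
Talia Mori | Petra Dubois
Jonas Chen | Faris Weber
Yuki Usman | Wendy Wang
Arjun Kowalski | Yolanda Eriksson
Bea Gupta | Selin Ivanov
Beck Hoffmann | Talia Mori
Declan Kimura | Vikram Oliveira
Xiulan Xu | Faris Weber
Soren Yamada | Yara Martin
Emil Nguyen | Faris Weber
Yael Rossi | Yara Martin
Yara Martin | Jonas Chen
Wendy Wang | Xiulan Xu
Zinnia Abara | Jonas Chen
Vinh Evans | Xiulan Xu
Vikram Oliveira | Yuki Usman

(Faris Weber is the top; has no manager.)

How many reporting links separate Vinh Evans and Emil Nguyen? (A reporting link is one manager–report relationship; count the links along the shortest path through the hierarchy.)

Vinh Evans is 2 levels below Faris Weber, and Emil Nguyen is 1 level below Faris Weber (their lowest common manager). The shortest path runs up from Vinh Evans to Faris Weber and back down to Emil Nguyen: 2 + 1 = 3 links.

3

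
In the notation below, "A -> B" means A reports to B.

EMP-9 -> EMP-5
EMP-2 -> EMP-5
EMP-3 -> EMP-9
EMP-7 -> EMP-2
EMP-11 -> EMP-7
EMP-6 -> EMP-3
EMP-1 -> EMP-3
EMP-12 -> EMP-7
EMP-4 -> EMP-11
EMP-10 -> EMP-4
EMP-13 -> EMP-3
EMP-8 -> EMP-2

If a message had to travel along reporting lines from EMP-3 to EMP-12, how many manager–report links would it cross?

EMP-3 is 2 levels below EMP-5, and EMP-12 is 3 levels below EMP-5 (their lowest common manager). The shortest path runs up from EMP-3 to EMP-5 and back down to EMP-12: 2 + 3 = 5 links.

5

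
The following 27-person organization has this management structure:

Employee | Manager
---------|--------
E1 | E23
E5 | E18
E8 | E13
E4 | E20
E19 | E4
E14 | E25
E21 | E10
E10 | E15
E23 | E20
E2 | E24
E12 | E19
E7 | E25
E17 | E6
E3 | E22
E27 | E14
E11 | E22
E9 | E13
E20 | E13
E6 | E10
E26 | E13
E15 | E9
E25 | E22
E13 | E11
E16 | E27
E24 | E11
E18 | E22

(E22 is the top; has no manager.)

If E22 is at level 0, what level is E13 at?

Chain from E13 up to E22: E13 → E11 → E22. That is 2 steps up, so E13 is 2 levels below E22.

2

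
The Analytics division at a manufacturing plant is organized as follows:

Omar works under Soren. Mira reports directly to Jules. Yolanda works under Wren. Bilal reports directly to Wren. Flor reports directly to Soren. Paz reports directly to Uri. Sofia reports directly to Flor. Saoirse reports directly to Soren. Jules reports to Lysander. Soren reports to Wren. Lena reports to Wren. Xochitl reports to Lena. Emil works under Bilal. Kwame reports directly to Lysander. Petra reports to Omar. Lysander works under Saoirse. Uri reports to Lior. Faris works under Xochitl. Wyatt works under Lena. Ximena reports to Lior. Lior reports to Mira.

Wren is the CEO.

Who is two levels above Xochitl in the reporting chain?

Wren

Xochitl reports to Lena, and Lena reports to Wren. So Xochitl's skip-level manager is Wren.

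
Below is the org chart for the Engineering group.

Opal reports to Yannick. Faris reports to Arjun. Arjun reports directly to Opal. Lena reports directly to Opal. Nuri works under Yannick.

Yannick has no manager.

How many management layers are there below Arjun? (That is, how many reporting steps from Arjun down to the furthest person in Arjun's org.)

The longest chain under Arjun runs Arjun → Faris, which is 1 level below Arjun.

1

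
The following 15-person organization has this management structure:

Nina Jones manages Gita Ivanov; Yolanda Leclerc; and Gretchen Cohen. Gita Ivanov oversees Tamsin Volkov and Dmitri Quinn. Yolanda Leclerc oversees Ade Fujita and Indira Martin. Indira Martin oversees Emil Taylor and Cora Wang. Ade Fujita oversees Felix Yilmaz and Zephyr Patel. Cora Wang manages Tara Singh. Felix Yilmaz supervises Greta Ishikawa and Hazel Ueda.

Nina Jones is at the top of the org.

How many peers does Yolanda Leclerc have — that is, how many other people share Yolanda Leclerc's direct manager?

2

Yolanda Leclerc reports to Nina Jones. Nina Jones's other direct reports are Gita Ivanov, Gretchen Cohen — 2 peers.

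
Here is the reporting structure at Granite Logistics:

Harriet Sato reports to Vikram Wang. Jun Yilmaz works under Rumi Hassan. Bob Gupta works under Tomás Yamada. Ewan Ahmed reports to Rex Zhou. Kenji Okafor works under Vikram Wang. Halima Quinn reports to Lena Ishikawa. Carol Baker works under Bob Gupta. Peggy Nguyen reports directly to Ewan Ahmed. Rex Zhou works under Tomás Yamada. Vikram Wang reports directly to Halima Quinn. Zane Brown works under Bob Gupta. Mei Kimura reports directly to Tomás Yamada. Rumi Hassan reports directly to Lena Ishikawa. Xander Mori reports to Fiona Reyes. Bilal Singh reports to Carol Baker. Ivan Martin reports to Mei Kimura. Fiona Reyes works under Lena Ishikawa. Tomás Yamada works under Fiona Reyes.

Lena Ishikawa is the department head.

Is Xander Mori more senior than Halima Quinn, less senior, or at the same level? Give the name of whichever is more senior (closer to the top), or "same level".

Halima Quinn

Xander Mori is 2 levels below Lena Ishikawa; Halima Quinn is 1. Halima Quinn is higher.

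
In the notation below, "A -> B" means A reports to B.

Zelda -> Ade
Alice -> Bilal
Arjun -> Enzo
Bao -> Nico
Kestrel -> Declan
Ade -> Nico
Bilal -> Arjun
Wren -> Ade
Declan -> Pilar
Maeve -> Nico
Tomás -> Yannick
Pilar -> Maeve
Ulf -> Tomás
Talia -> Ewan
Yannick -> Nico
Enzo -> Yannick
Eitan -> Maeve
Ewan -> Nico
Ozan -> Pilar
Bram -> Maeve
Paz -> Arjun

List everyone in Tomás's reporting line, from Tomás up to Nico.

Tomás -> Yannick -> Nico

Tomás reports to Yannick. Yannick reports to Nico. Nico is at the top.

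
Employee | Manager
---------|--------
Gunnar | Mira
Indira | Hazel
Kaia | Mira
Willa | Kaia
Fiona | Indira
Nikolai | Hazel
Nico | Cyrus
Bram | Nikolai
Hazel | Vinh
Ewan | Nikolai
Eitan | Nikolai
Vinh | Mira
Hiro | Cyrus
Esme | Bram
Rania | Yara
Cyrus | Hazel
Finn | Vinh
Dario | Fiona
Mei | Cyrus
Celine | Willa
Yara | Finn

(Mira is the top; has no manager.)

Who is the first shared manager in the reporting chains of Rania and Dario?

Vinh

Rania's chain of managers is Yara, Finn, Vinh, Mira. Dario's chain of managers is Fiona, Indira, Hazel, Vinh, Mira. The first manager that appears in both chains is Vinh.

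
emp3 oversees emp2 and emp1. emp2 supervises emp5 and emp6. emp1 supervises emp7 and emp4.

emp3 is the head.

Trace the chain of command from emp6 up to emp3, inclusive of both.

emp6 reports to emp2. emp2 reports to emp3. emp3 is at the top.

emp6 -> emp2 -> emp3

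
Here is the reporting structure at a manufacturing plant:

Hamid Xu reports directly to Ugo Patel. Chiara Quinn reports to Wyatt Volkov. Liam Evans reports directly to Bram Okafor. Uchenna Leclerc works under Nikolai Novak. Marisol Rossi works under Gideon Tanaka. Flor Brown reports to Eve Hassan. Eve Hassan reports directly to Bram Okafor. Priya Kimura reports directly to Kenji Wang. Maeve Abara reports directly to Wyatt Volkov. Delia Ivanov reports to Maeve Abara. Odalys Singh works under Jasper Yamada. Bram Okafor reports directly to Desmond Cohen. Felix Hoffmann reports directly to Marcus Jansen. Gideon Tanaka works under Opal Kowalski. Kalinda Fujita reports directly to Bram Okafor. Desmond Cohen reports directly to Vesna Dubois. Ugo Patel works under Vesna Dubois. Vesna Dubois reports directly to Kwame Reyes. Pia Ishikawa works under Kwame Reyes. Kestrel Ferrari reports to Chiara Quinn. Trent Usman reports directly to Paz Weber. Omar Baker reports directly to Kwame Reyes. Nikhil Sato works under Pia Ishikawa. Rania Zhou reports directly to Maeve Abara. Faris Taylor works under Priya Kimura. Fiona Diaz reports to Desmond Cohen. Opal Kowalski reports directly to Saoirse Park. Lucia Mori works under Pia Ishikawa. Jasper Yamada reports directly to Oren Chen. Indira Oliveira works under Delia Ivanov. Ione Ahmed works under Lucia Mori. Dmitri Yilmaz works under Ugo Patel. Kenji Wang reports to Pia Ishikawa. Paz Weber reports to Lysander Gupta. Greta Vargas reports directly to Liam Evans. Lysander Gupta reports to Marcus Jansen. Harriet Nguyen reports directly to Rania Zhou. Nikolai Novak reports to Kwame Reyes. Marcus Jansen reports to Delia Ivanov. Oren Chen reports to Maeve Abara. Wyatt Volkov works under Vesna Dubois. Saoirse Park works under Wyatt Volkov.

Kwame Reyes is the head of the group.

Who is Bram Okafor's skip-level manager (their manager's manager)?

Bram Okafor reports to Desmond Cohen, and Desmond Cohen reports to Vesna Dubois. So Bram Okafor's skip-level manager is Vesna Dubois.

Vesna Dubois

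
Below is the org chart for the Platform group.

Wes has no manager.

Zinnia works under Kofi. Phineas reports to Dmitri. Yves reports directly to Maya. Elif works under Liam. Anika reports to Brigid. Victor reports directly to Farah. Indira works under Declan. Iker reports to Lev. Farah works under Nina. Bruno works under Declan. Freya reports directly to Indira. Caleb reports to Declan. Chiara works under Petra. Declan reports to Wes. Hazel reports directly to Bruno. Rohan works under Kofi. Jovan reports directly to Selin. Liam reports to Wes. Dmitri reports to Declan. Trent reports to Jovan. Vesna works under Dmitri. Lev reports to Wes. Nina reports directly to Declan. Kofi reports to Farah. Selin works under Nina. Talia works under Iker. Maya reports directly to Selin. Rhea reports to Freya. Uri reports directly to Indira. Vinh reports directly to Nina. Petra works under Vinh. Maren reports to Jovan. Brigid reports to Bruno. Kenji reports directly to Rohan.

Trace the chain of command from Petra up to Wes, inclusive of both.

Petra -> Vinh -> Nina -> Declan -> Wes

Petra reports to Vinh. Vinh reports to Nina. Nina reports to Declan. Declan reports to Wes. Wes is at the top.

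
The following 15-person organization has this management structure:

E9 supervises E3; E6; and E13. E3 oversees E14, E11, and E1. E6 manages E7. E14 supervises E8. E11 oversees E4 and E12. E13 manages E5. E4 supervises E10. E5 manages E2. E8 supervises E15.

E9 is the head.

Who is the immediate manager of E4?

E4 reports directly to E11.

E11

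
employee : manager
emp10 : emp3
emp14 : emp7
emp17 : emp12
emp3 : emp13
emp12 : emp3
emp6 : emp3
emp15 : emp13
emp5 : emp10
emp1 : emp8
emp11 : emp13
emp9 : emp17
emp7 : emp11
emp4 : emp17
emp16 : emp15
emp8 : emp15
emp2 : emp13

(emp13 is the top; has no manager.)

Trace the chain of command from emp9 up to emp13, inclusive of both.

emp9 -> emp17 -> emp12 -> emp3 -> emp13

emp9 reports to emp17. emp17 reports to emp12. emp12 reports to emp3. emp3 reports to emp13. emp13 is at the top.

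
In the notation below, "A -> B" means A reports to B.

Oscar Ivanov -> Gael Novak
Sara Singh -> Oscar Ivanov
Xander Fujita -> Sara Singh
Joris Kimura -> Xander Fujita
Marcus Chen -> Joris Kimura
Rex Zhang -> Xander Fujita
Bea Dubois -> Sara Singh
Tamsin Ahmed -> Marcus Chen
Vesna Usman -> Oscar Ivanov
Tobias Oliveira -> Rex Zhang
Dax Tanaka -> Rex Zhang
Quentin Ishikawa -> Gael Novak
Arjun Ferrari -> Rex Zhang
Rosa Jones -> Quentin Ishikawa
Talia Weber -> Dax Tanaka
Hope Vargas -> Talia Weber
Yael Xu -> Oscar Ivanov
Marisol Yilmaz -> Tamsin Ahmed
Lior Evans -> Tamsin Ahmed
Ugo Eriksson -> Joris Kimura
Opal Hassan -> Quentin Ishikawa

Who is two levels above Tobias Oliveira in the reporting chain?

Tobias Oliveira reports to Rex Zhang, and Rex Zhang reports to Xander Fujita. So Tobias Oliveira's skip-level manager is Xander Fujita.

Xander Fujita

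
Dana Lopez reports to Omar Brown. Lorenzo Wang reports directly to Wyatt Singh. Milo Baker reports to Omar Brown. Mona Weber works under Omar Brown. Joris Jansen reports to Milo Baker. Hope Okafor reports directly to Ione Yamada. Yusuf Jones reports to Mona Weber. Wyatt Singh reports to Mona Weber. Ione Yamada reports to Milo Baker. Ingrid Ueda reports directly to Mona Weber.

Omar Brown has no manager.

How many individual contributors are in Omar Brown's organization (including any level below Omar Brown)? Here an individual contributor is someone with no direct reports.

The people in Omar Brown's organization with no one reporting to them are Ingrid Ueda, Lorenzo Wang, Yusuf Jones, Joris Jansen, Hope Okafor, Dana Lopez. That is 6.

6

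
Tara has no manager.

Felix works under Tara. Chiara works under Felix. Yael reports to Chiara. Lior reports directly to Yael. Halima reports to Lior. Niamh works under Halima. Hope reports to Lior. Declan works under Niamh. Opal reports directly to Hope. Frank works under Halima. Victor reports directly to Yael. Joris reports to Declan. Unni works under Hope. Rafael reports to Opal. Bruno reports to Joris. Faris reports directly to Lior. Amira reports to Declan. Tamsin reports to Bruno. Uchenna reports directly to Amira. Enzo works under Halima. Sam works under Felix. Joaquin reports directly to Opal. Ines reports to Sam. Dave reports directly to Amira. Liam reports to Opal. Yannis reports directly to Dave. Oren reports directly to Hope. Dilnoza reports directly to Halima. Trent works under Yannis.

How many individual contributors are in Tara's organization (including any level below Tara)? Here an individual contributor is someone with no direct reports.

14

The people in Tara's organization with no one reporting to them are Ines, Victor, Faris, Oren, Unni, Liam, Joaquin, Rafael, Dilnoza, Enzo, Frank, Trent, Uchenna, Tamsin. That is 14.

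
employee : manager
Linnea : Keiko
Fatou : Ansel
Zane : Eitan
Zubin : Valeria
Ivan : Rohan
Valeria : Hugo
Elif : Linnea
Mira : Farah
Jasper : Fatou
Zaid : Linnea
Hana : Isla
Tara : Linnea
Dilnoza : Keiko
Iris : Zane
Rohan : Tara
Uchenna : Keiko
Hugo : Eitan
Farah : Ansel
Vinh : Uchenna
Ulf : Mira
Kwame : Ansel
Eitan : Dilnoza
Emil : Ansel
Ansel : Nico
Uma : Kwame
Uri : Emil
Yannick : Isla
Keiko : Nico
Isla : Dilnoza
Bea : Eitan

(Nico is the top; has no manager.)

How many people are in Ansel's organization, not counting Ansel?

Ansel directly manages Farah, Fatou, Emil, Kwame. Under Farah: Mira, Ulf (2). Under Fatou: Jasper (1). Under Emil: Uri (1). Under Kwame: Uma (1). So Ansel's organization is 4 direct reports plus everyone under them: 3 + 2 + 2 + 2 = 9.

9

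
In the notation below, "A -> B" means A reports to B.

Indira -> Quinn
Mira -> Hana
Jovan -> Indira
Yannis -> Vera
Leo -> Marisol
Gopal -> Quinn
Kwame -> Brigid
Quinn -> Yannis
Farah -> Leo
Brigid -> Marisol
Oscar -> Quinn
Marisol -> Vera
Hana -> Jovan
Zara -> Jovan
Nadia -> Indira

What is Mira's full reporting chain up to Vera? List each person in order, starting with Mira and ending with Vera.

Mira reports to Hana. Hana reports to Jovan. Jovan reports to Indira. Indira reports to Quinn. Quinn reports to Yannis. Yannis reports to Vera. Vera is at the top.

Mira -> Hana -> Jovan -> Indira -> Quinn -> Yannis -> Vera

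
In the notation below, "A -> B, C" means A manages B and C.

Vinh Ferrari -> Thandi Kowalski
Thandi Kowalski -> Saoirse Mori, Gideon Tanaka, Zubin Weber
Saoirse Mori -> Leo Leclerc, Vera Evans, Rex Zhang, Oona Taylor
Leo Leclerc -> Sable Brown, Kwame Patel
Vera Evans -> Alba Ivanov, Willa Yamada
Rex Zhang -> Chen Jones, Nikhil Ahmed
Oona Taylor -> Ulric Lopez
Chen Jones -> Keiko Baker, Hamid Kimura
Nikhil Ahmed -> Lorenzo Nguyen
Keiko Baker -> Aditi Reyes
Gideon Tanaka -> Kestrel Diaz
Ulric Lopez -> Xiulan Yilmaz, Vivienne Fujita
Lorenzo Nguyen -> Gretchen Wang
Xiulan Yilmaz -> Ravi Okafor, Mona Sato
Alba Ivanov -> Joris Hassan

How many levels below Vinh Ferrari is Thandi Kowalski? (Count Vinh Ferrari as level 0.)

Chain from Thandi Kowalski up to Vinh Ferrari: Thandi Kowalski → Vinh Ferrari. That is 1 step up, so Thandi Kowalski is 1 level below Vinh Ferrari.

1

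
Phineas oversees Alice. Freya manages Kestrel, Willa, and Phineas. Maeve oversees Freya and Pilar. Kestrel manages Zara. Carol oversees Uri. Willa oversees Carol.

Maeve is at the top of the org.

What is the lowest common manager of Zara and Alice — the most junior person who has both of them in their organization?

Zara's chain of managers is Kestrel, Freya, Maeve. Alice's chain of managers is Phineas, Freya, Maeve. The first manager that appears in both chains is Freya.

Freya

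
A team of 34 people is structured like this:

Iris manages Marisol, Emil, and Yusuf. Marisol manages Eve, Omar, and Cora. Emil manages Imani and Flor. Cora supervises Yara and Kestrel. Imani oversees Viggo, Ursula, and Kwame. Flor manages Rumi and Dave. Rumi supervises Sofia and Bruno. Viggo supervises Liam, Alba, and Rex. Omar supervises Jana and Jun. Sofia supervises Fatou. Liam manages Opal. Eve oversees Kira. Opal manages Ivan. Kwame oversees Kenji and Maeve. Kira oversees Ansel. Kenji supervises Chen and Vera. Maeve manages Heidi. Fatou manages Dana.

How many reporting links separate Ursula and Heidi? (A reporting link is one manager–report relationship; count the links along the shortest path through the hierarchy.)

Ursula is 1 level below Imani, and Heidi is 3 levels below Imani (their lowest common manager). The shortest path runs up from Ursula to Imani and back down to Heidi: 1 + 3 = 4 links.

4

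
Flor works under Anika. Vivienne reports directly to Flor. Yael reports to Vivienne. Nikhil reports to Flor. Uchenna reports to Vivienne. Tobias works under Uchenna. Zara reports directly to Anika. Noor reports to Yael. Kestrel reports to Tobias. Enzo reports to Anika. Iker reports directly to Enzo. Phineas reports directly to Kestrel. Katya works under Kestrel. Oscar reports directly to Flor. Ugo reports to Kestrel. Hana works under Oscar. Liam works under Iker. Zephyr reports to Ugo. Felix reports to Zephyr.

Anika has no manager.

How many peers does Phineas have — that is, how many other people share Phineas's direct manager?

Phineas reports to Kestrel. Kestrel's other direct reports are Katya, Ugo — 2 peers.

2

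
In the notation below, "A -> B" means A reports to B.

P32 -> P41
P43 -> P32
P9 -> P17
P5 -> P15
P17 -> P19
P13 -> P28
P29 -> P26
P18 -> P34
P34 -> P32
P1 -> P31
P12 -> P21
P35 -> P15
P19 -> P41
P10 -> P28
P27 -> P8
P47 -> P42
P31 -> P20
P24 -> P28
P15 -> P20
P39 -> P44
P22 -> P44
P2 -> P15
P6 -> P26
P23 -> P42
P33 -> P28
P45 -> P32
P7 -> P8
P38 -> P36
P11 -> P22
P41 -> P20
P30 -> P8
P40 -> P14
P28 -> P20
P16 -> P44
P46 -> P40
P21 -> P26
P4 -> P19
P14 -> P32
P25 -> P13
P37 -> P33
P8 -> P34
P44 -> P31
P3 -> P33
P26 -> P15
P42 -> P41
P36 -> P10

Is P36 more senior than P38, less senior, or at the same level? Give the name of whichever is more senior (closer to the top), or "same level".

P36

P36 is 3 levels below P20; P38 is 4. P36 is higher.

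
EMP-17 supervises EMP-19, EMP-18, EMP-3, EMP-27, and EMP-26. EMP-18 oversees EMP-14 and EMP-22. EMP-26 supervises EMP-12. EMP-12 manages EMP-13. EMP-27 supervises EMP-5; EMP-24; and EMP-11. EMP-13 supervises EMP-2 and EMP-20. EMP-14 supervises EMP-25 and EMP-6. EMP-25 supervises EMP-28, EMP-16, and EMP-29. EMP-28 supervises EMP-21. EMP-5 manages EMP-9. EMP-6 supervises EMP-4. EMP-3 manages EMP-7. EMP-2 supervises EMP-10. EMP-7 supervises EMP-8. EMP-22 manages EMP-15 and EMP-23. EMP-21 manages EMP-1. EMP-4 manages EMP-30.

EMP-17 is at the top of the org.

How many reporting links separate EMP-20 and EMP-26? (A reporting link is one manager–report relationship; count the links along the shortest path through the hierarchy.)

EMP-20 is in EMP-26's organization: the chain from EMP-20 up to EMP-26 is EMP-20 → EMP-13 → EMP-12 → EMP-26, which is 3 links.

3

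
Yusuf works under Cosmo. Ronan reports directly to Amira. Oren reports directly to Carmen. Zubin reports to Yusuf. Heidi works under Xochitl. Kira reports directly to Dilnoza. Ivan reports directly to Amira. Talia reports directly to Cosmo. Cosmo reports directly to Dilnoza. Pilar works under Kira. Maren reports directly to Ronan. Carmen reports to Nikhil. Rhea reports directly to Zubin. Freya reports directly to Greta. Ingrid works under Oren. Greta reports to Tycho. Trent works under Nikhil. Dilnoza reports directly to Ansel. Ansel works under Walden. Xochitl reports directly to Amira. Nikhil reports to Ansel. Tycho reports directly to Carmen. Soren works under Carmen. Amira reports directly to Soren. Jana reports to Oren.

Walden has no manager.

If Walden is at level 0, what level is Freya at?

6

Chain from Freya up to Walden: Freya → Greta → Tycho → Carmen → Nikhil → Ansel → Walden. That is 6 steps up, so Freya is 6 levels below Walden.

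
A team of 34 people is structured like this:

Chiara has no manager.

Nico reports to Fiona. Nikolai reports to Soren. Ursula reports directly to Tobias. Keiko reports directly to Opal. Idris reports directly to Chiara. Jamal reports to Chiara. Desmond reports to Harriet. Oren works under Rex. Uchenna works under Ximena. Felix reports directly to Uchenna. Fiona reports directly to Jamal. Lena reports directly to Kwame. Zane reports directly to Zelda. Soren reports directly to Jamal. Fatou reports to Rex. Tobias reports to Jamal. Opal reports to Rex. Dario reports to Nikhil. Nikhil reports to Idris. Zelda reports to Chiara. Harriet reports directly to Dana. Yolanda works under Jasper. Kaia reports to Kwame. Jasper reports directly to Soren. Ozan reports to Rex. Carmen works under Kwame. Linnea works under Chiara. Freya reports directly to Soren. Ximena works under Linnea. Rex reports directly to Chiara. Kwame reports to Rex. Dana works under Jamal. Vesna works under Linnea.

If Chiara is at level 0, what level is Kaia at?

Chain from Kaia up to Chiara: Kaia → Kwame → Rex → Chiara. That is 3 steps up, so Kaia is 3 levels below Chiara.

3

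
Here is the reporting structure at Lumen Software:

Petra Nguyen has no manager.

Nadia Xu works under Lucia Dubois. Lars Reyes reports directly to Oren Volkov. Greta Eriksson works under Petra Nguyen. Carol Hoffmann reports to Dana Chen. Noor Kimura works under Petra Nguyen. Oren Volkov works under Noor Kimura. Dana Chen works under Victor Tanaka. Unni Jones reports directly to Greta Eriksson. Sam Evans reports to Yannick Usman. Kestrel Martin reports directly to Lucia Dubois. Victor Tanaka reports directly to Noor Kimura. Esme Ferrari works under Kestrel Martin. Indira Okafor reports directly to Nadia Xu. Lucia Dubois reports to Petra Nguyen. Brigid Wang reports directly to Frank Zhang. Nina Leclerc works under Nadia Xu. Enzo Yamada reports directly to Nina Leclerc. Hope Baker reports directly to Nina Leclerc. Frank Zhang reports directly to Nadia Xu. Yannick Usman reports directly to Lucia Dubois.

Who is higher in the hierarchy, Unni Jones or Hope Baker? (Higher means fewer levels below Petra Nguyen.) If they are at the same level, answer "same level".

Unni Jones is 2 levels below Petra Nguyen; Hope Baker is 4. Unni Jones is higher.

Unni Jones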